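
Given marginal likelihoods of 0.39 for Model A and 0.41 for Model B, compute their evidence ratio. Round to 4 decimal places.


Ratio = ML(A) / ML(B) = 0.39/0.41
= 0.9512

0.9512


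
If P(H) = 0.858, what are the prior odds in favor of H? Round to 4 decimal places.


Prior odds = P(H) / (1 - P(H))
= 0.858 / 0.142
= 6.0423

6.0423


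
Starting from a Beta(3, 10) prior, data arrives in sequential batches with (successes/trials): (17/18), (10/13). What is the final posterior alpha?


In sequential Bayesian updating, we sum all successes.
Total successes = 27
Final alpha = 3 + 27 = 30

30


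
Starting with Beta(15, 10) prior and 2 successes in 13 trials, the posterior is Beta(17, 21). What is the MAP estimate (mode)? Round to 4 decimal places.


The mode of Beta(a, b) when a > 1 and b > 1 is (a-1)/(a+b-2)
= (17 - 1) / (17 + 21 - 2)
= 16 / 36
= 0.4444

0.4444


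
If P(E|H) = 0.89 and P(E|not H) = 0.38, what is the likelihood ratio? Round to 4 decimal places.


Likelihood ratio = P(E|H) / P(E|not H)
= 0.89 / 0.38
= 2.3421

2.3421


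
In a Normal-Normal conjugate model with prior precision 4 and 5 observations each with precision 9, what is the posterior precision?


Posterior precision = prior precision + n * observation precision
= 4 + 5 * 9
= 4 + 45 = 49

49


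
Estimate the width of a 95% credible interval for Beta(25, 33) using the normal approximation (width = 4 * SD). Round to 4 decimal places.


For Beta(a,b): Var = ab/((a+b)^2(a+b+1))
Var = 0.0042, SD = 0.0645
Approximate 95% CI width = 4 * 0.0645 = 0.2579

0.2579


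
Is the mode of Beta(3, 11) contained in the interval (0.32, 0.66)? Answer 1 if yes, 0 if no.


Mode = (a-1)/(a+b-2) = 2/12 = 0.1667
Interval: (0.32, 0.66)
Contains mode? 0

0


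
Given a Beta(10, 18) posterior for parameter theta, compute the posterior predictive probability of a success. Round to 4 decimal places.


For a Beta-Bernoulli model, the predictive probability is the mean:
P(success) = 10/(10+18) = 10/28 = 0.3571

0.3571


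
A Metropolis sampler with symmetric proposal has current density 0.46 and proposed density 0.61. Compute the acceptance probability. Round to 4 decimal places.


For symmetric proposals, acceptance = min(1, pi(x*)/pi(x))
= min(1, 0.61/0.46)
= min(1, 1.3261) = 1.0

1.0


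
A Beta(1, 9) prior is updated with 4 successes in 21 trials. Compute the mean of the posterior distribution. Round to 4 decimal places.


After update: Beta(5, 26)
Mean = 5 / (5 + 26) = 5 / 31
= 0.1613

0.1613


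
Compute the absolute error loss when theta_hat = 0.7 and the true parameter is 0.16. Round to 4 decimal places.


L = |theta_hat - theta_true|
= |0.7 - 0.16| = 0.54

0.54


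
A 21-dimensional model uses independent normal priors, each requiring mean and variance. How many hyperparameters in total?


Per parameter: 2 (mean and variance).
Total = 21 * 2 = 42

42


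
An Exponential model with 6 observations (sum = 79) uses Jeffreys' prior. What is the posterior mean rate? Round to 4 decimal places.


Posterior Gamma(6, 79)
E[lambda] = 6/79 = 0.0759

0.0759


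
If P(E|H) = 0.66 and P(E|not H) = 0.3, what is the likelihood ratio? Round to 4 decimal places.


Likelihood ratio = P(E|H) / P(E|not H)
= 0.66 / 0.3
= 2.2

2.2


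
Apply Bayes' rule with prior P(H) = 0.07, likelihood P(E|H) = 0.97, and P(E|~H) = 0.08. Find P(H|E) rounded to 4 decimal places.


Step 1: Compute marginal P(E) = P(E|H)P(H) + P(E|~H)P(~H)
= 0.97*0.07 + 0.08*0.93 = 0.1423
Step 2: P(H|E) = P(E|H)P(H)/P(E) = 0.0679/0.1423
= 0.4772

0.4772


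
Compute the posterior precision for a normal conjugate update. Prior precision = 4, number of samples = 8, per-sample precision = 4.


tau_post = tau_0 + n * tau
= 4 + 8 * 4 = 36

36


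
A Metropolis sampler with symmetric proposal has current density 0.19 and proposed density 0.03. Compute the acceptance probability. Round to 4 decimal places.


For symmetric proposals, acceptance = min(1, pi(x*)/pi(x))
= min(1, 0.03/0.19)
= min(1, 0.1579) = 0.1579

0.1579


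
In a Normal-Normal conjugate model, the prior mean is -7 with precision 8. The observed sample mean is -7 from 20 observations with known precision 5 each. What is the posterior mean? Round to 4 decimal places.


Posterior precision = tau0 + n*tau = 8 + 20*5 = 108
Posterior mean = (tau0*mu0 + n*tau*xbar) / posterior_precision
= (8*-7 + 20*5*-7) / 108
= -756 / 108 = -7.0

-7.0


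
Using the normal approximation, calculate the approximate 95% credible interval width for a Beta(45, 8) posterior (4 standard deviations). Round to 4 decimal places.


Var(Beta) = 45*8/(53^2 * 54) = 0.0024
SD = 0.0487
Width ~ 4*SD = 0.1949

0.1949


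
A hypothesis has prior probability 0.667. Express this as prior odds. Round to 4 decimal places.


Odds = P(H) / P(not H) = 0.667 / 0.333
= 2.003

2.003


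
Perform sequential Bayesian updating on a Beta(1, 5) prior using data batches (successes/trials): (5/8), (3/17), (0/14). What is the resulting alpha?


Accumulate successes: 8
Posterior alpha = prior alpha + sum of successes
= 1 + 8 = 9

9


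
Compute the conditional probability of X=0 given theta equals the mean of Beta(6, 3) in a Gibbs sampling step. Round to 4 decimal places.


Mean of Beta(6, 3) = 0.6667
P(X=0 | theta=0.6667) = 0.3333

0.3333


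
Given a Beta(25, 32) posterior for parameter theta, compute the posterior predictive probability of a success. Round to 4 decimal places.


For a Beta-Bernoulli model, the predictive probability is the mean:
P(success) = 25/(25+32) = 25/57 = 0.4386

0.4386


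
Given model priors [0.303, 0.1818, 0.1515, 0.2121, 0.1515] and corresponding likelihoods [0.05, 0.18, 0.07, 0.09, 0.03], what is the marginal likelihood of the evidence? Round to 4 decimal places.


P(E) = sum_i P(M_i) P(E|M_i)
= 0.0152 + 0.0327 + 0.0106 + 0.0191 + 0.0045
= 0.0821

0.0821


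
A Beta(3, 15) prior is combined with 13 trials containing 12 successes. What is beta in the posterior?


In conjugate updating:
beta_posterior = beta_prior + (n - k)
= 15 + (13 - 12)
= 15 + 1 = 16

16


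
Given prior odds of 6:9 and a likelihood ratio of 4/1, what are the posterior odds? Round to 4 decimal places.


Posterior odds = prior odds * LR
Prior odds = 6/9 = 0.6667
LR = 4/1 = 4.0
Posterior odds = 0.6667 * 4.0 = 2.6667

2.6667


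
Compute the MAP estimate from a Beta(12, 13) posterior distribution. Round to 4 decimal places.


MAP = mode of Beta distribution
= (alpha - 1)/(alpha + beta - 2)
= (12-1)/(12+13-2)
= 11/23 = 0.4783

0.4783


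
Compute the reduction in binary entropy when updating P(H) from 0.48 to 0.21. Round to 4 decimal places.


H_before = -p*log2(p) - (1-p)*log2(1-p) for p=0.48: 0.9988
H_after for p=0.21: 0.7415
Reduction = 0.9988 - 0.7415 = 0.2574

0.2574


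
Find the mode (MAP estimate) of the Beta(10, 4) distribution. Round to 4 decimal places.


For Beta(a,b) with a,b > 1:
Mode = (a-1)/(a+b-2) = (10-1)/(14-2)
= 9/12 = 0.75

0.75


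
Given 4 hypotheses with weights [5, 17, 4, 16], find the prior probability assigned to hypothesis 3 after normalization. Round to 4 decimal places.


To normalize, divide each weight by the sum of all weights.
Sum = 42
Prior(H3) = 4/42 = 0.0952

0.0952


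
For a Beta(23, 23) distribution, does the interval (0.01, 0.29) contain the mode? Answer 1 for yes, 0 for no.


Mode of Beta(a,b) = (a-1)/(a+b-2)
= (23-1)/(23+23-2) = 0.5
Check: 0.01 <= 0.5 <= 0.29?
Result: 0

0


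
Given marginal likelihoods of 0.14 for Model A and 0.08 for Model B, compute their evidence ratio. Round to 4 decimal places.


Ratio = ML(A) / ML(B) = 0.14/0.08
= 1.75

1.75


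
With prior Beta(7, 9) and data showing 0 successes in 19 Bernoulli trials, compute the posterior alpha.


Conjugate update: alpha_posterior = alpha_prior + k
= 7 + 0 = 7

7


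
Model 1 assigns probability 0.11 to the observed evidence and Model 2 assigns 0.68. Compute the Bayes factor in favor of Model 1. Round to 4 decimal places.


BF = P(data|M1) / P(data|M2)
= 0.11 / 0.68 = 0.1618

0.1618


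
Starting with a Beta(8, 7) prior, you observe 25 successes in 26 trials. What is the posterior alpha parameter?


For a Beta-Binomial conjugate model:
Posterior alpha = prior alpha + number of successes
= 8 + 25 = 33

33


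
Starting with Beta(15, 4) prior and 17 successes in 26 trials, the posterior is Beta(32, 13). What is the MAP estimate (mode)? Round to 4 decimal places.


The mode of Beta(a, b) when a > 1 and b > 1 is (a-1)/(a+b-2)
= (32 - 1) / (32 + 13 - 2)
= 31 / 43
= 0.7209

0.7209


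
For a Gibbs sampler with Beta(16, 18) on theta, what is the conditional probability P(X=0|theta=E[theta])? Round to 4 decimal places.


E[theta] = 16/(16+18) = 0.4706
P(X=0|theta) = 1 - theta = 0.5294

0.5294


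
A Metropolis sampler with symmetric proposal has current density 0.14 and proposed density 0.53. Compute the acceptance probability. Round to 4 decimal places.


For symmetric proposals, acceptance = min(1, pi(x*)/pi(x))
= min(1, 0.53/0.14)
= min(1, 3.7857) = 1.0

1.0


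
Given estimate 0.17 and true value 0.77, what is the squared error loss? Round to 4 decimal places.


Squared error = (estimate - true)^2
Difference = -0.6
Loss = -0.6^2 = 0.36

0.36


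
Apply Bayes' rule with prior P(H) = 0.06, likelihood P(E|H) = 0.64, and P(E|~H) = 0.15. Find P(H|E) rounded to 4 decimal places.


Step 1: Compute marginal P(E) = P(E|H)P(H) + P(E|~H)P(~H)
= 0.64*0.06 + 0.15*0.94 = 0.1794
Step 2: P(H|E) = P(E|H)P(H)/P(E) = 0.0384/0.1794
= 0.214

0.214


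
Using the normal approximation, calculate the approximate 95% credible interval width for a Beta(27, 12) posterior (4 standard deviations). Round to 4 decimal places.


Var(Beta) = 27*12/(39^2 * 40) = 0.0053
SD = 0.073
Width ~ 4*SD = 0.2919

0.2919


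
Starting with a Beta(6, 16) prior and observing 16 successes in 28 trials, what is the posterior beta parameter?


Posterior beta = prior beta + failures
Failures = 28 - 16 = 12
beta_post = 16 + 12 = 28

28


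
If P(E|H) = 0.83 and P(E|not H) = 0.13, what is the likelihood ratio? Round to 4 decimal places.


Likelihood ratio = P(E|H) / P(E|not H)
= 0.83 / 0.13
= 6.3846

6.3846


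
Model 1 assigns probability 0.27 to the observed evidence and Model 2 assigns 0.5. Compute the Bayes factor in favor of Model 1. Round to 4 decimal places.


BF = P(data|M1) / P(data|M2)
= 0.27 / 0.5 = 0.54

0.54


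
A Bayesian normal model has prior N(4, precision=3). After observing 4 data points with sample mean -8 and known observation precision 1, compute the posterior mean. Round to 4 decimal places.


Posterior mean = (prior_precision * prior_mean + n * data_precision * data_mean) / (prior_precision + n * data_precision)
Numerator = 3*4 + 4*1*-8 = -20
Denominator = 3 + 4*1 = 7
Posterior mean = -2.8571

-2.8571


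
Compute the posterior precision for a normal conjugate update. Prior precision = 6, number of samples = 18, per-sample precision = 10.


tau_post = tau_0 + n * tau
= 6 + 18 * 10 = 186

186


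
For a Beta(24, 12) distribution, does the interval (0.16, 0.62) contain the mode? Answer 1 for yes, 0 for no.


Mode of Beta(a,b) = (a-1)/(a+b-2)
= (24-1)/(24+12-2) = 0.6765
Check: 0.16 <= 0.6765 <= 0.62?
Result: 0

0


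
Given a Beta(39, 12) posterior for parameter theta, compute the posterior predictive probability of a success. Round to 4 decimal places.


For a Beta-Bernoulli model, the predictive probability is the mean:
P(success) = 39/(39+12) = 39/51 = 0.7647

0.7647


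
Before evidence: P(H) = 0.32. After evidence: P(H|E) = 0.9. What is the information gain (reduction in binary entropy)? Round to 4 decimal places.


Prior entropy = 0.9044
Posterior entropy = 0.469
Information gain = 0.9044 - 0.469 = 0.4354

0.4354


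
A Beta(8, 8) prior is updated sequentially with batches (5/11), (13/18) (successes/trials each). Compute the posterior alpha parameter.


Sequential conjugate updating is equivalent to a single batch update.
Total successes across all batches = 18
alpha_posterior = alpha_prior + total_successes = 8 + 18
= 26

26


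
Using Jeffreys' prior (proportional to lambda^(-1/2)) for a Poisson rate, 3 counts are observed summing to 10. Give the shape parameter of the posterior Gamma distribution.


Conjugate update: Gamma(prior_shape + S, prior_rate + n).
Prior shape = 0.5, prior rate = 0.
Posterior shape = 0.5 + S = 0.5 + 10 = 10.5

10.5


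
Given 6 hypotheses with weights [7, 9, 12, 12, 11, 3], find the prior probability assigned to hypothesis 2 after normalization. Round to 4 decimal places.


To normalize, divide each weight by the sum of all weights.
Sum = 54
Prior(H2) = 9/54 = 0.1667

0.1667


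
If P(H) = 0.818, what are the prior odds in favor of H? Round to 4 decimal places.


Prior odds = P(H) / (1 - P(H))
= 0.818 / 0.182
= 4.4945

4.4945


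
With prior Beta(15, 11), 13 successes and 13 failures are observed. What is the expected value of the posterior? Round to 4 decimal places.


Posterior = Beta(28, 24)
E[theta] = alpha/(alpha+beta)
= 28/52 = 0.5385

0.5385


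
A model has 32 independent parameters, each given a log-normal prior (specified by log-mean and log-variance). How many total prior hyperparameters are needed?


Each log-normal prior needs 2 hyperparameters (log-mean and log-variance).
Total = 2 * 32 = 64

64


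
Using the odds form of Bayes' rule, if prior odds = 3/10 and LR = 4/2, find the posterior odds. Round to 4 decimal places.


Bayes' rule in odds form: posterior odds = prior odds * LR
= (3 * 4) / (10 * 2)
= 12/20 = 0.6

0.6


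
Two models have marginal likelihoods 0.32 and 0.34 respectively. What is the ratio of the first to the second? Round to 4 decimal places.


Evidence ratio = 0.32 / 0.34
= 0.9412

0.9412


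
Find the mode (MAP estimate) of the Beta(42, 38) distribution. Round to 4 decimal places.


For Beta(a,b) with a,b > 1:
Mode = (a-1)/(a+b-2) = (42-1)/(80-2)
= 41/78 = 0.5256

0.5256


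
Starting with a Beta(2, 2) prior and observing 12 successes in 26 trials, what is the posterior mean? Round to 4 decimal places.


Posterior parameters: alpha = 2 + 12 = 14
beta = 2 + 14 = 16
Posterior mean = alpha / (alpha + beta) = 14 / 30
= 0.4667

0.4667


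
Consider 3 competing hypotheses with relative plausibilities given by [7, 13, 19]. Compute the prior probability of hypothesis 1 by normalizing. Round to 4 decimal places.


Sum of weights = 7 + 13 + 19 = 39
Normalized prior for H1 = 7 / 39
= 0.1795

0.1795


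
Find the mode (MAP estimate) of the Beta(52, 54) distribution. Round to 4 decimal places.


For Beta(a,b) with a,b > 1:
Mode = (a-1)/(a+b-2) = (52-1)/(106-2)
= 51/104 = 0.4904

0.4904


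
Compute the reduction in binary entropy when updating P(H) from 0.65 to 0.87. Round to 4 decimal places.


H_before = -p*log2(p) - (1-p)*log2(1-p) for p=0.65: 0.9341
H_after for p=0.87: 0.5574
Reduction = 0.9341 - 0.5574 = 0.3766

0.3766


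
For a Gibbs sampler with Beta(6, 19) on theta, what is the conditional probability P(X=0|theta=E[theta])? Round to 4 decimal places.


E[theta] = 6/(6+19) = 0.24
P(X=0|theta) = 1 - theta = 0.76

0.76


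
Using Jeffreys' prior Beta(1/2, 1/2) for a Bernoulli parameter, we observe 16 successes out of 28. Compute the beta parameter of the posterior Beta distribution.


Conjugate update: Beta(0.5 + k, 0.5 + n - k).
k = 16, n - k = 12
Posterior beta = 0.5 + (n - k) = 0.5 + 12 = 12.5

12.5


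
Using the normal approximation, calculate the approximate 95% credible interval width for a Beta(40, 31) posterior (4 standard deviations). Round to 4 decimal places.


Var(Beta) = 40*31/(71^2 * 72) = 0.0034
SD = 0.0585
Width ~ 4*SD = 0.2338

0.2338


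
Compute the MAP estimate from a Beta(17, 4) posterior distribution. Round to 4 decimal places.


MAP = mode of Beta distribution
= (alpha - 1)/(alpha + beta - 2)
= (17-1)/(17+4-2)
= 16/19 = 0.8421

0.8421


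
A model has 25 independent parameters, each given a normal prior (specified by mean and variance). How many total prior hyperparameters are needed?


Each normal prior needs 2 hyperparameters (mean and variance).
Total = 2 * 25 = 50

50


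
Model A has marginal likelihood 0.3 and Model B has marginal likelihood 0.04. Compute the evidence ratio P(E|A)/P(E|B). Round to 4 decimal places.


Evidence ratio = P(E|A) / P(E|B)
= 0.3 / 0.04
= 7.5

7.5


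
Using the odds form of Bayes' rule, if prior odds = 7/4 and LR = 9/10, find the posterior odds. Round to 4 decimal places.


Bayes' rule in odds form: posterior odds = prior odds * LR
= (7 * 9) / (4 * 10)
= 63/40 = 1.575

1.575


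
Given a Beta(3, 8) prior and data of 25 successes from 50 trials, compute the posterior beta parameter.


Number of failures = 50 - 25 = 25
Posterior beta = 8 + 25 = 33

33


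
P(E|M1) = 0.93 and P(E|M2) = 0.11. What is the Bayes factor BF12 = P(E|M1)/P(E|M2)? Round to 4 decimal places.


Bayes factor BF12 = P(E|M1) / P(E|M2)
= 0.93 / 0.11
= 8.4545

8.4545


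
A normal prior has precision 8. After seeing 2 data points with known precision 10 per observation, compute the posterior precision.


In the conjugate normal model, precisions add:
tau_posterior = tau_prior + n * tau_data
= 8 + 2*10 = 28

28


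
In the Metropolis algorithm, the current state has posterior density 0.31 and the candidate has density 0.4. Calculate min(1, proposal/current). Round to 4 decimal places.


Ratio = 0.4/0.31 = 1.2903
Acceptance probability = min(1, 1.2903)
= 1.0

1.0


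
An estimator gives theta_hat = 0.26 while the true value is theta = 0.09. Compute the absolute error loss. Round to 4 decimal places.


The absolute error loss is |theta_hat - theta|
= |0.26 - 0.09|
= 0.17

0.17


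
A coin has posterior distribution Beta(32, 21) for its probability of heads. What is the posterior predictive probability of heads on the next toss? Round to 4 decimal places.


Posterior predictive = E[theta] = alpha/(alpha+beta)
= 32/53
= 0.6038

0.6038


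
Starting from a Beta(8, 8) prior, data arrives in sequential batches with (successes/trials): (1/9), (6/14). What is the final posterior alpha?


In sequential Bayesian updating, we sum all successes.
Total successes = 7
Final alpha = 8 + 7 = 15

15


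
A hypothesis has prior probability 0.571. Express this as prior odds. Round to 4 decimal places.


Odds = P(H) / P(not H) = 0.571 / 0.429
= 1.331

1.331


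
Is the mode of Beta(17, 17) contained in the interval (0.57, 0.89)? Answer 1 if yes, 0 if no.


Mode = (a-1)/(a+b-2) = 16/32 = 0.5
Interval: (0.57, 0.89)
Contains mode? 0

0


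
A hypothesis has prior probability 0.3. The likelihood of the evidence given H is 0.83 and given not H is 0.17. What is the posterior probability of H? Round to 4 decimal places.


Using Bayes' theorem:
P(E) = 0.3 * 0.83 + 0.7 * 0.17
P(E) = 0.368
P(H|E) = (0.3 * 0.83) / 0.368 = 0.6766

0.6766


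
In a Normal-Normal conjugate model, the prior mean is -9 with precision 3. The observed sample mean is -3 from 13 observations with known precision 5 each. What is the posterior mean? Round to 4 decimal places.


Posterior precision = tau0 + n*tau = 3 + 13*5 = 68
Posterior mean = (tau0*mu0 + n*tau*xbar) / posterior_precision
= (3*-9 + 13*5*-3) / 68
= -222 / 68 = -3.2647

-3.2647


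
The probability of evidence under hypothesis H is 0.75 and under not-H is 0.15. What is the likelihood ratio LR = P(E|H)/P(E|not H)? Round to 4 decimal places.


LR = 0.75 / 0.15
= 5.0

5.0


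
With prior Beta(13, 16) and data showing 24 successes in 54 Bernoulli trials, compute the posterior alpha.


Conjugate update: alpha_posterior = alpha_prior + k
= 13 + 24 = 37

37


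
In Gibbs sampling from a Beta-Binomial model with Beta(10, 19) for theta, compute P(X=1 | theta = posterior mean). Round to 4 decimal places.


Posterior mean = alpha/(alpha+beta) = 10/29 = 0.3448
P(X=1|theta=mean) = theta = 0.3448

0.3448


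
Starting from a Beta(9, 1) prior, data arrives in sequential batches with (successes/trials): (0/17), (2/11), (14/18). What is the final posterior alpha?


In sequential Bayesian updating, we sum all successes.
Total successes = 16
Final alpha = 9 + 16 = 25

25


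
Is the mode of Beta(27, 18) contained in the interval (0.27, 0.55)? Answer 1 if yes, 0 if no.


Mode = (a-1)/(a+b-2) = 26/43 = 0.6047
Interval: (0.27, 0.55)
Contains mode? 0

0


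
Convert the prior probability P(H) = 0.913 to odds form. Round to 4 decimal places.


P(not H) = 1 - 0.913 = 0.087
Odds = 0.913 / 0.087 = 10.4943

10.4943


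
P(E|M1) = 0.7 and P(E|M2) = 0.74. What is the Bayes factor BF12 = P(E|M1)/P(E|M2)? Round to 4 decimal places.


Bayes factor BF12 = P(E|M1) / P(E|M2)
= 0.7 / 0.74
= 0.9459

0.9459


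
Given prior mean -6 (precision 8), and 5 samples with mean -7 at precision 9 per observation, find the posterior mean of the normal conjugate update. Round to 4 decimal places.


The posterior mean is a precision-weighted average of prior and data.
Post. prec. = 8 + 45 = 53
Post. mean = (-48 + -315)/53 = -363/53 = -6.8491

-6.8491


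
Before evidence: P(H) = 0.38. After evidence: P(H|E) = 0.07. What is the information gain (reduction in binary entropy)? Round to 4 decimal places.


Prior entropy = 0.958
Posterior entropy = 0.3659
Information gain = 0.958 - 0.3659 = 0.5921

0.5921


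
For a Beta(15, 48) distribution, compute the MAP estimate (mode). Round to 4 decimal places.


MAP = mode = (a-1)/(a+b-2)
= (15-1)/(15+48-2)
= 14/61 = 0.2295

0.2295


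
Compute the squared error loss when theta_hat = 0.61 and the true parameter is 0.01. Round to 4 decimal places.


L = (theta_hat - theta_true)^2
= (0.61 - 0.01)^2
= 0.6^2 = 0.36

0.36


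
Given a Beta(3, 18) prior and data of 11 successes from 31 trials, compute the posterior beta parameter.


Number of failures = 31 - 11 = 20
Posterior beta = 18 + 20 = 38

38


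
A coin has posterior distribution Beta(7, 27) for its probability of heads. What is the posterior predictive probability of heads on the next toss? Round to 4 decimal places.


Posterior predictive = E[theta] = alpha/(alpha+beta)
= 7/34
= 0.2059

0.2059


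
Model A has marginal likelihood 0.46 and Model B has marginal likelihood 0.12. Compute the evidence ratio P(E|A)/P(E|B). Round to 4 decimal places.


Evidence ratio = P(E|A) / P(E|B)
= 0.46 / 0.12
= 3.8333

3.8333


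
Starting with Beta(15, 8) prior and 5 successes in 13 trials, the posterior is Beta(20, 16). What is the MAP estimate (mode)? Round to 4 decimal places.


The mode of Beta(a, b) when a > 1 and b > 1 is (a-1)/(a+b-2)
= (20 - 1) / (20 + 16 - 2)
= 19 / 34
= 0.5588

0.5588


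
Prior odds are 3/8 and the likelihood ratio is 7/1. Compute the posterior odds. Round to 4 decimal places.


Posterior odds = prior odds * likelihood ratio
= (3/8) * (7/1)
= 21 / 8
= 2.625

2.625


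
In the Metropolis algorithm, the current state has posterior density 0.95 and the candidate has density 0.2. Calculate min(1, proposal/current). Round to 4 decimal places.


Ratio = 0.2/0.95 = 0.2105
Acceptance probability = min(1, 0.2105)
= 0.2105

0.2105


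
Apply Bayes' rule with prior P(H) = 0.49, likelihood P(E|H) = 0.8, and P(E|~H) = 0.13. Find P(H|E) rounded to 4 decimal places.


Step 1: Compute marginal P(E) = P(E|H)P(H) + P(E|~H)P(~H)
= 0.8*0.49 + 0.13*0.51 = 0.4583
Step 2: P(H|E) = P(E|H)P(H)/P(E) = 0.392/0.4583
= 0.8553

0.8553


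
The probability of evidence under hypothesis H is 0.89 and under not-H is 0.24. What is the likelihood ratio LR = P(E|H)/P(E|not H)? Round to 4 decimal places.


LR = 0.89 / 0.24
= 3.7083

3.7083


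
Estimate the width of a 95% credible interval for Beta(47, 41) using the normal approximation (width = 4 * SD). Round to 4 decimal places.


For Beta(a,b): Var = ab/((a+b)^2(a+b+1))
Var = 0.0028, SD = 0.0529
Approximate 95% CI width = 4 * 0.0529 = 0.2115

0.2115


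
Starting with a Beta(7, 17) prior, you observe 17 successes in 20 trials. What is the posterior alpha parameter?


For a Beta-Binomial conjugate model:
Posterior alpha = prior alpha + number of successes
= 7 + 17 = 24

24


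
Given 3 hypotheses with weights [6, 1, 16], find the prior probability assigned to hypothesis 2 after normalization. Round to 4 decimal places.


To normalize, divide each weight by the sum of all weights.
Sum = 23
Prior(H2) = 1/23 = 0.0435

0.0435


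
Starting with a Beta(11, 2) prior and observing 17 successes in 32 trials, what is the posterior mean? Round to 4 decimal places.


Posterior parameters: alpha = 11 + 17 = 28
beta = 2 + 15 = 17
Posterior mean = alpha / (alpha + beta) = 28 / 45
= 0.6222

0.6222


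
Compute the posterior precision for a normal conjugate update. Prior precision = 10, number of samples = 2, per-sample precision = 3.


tau_post = tau_0 + n * tau
= 10 + 2 * 3 = 16

16


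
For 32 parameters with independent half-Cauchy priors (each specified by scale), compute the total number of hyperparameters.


A half-Cauchy prior has 1 hyperparameter per parameter.
Total = 32 * 1 = 32

32


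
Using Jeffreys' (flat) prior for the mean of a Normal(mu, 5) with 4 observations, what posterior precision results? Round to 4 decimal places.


Flat prior means prior precision is 0.
Posterior precision = n / sigma^2 = 4/5 = 0.8

0.8


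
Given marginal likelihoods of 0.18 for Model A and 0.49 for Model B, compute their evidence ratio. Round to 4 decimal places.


Ratio = ML(A) / ML(B) = 0.18/0.49
= 0.3673

0.3673


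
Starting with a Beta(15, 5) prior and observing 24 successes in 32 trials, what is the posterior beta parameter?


Posterior beta = prior beta + failures
Failures = 32 - 24 = 8
beta_post = 5 + 8 = 13

13


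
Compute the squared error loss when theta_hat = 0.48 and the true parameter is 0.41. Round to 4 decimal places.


L = (theta_hat - theta_true)^2
= (0.48 - 0.41)^2
= 0.07^2 = 0.0049

0.0049


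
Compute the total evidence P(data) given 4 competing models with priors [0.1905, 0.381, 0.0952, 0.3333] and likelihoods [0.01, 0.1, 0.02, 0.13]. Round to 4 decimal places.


Marginal likelihood = sum P(model_i) * P(data|model_i)
Model 1: 0.1905 * 0.01 = 0.0019
Model 2: 0.381 * 0.1 = 0.0381
Model 3: 0.0952 * 0.02 = 0.0019
Model 4: 0.3333 * 0.13 = 0.0433
Total = 0.0852

0.0852


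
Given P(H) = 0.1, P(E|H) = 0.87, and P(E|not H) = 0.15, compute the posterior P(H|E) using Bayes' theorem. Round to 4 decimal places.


By Bayes' theorem: P(H|E) = P(E|H)*P(H) / P(E)
P(E) = P(E|H)*P(H) + P(E|not H)*P(not H)
P(E) = 0.87*0.1 + 0.15*0.9 = 0.222
P(H|E) = 0.87*0.1 / 0.222 = 0.3919

0.3919


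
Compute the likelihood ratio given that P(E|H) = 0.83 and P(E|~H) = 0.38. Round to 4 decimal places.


LR = P(E|H) / P(E|~H)
= 0.83 / 0.38 = 2.1842

2.1842


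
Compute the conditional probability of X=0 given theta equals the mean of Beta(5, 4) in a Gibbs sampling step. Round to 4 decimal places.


Mean of Beta(5, 4) = 0.5556
P(X=0 | theta=0.5556) = 0.4444

0.4444


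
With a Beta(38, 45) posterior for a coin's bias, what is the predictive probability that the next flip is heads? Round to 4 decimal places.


The predictive probability equals the posterior mean.
P(next = heads) = alpha / (alpha + beta)
= 38 / 83 = 0.4578

0.4578


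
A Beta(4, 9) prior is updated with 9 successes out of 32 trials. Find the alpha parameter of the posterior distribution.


In the Beta-Binomial conjugate update:
alpha_post = alpha_prior + successes
= 4 + 9
= 13

13


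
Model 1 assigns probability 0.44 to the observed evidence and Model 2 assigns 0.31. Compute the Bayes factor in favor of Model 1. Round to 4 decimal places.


BF = P(data|M1) / P(data|M2)
= 0.44 / 0.31 = 1.4194

1.4194


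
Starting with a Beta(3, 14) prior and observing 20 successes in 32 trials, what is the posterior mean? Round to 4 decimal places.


Posterior parameters: alpha = 3 + 20 = 23
beta = 14 + 12 = 26
Posterior mean = alpha / (alpha + beta) = 23 / 49
= 0.4694

0.4694


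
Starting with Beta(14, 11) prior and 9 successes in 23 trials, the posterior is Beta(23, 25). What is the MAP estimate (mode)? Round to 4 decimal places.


The mode of Beta(a, b) when a > 1 and b > 1 is (a-1)/(a+b-2)
= (23 - 1) / (23 + 25 - 2)
= 22 / 46
= 0.4783

0.4783


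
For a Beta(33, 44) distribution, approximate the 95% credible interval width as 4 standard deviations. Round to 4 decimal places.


Variance of Beta(a,b) = ab / ((a+b)^2 * (a+b+1))
= 33*44 / ((77)^2 * 78)
= 0.0031
SD = sqrt(0.0031) = 0.056
Width = 4 * SD = 0.2241

0.2241


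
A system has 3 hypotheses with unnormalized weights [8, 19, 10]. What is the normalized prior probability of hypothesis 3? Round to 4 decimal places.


The normalized prior is the weight divided by the total.
Total weight = 37
P(H3) = 10 / 37 = 0.2703

0.2703


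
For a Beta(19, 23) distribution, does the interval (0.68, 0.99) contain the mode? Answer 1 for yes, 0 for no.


Mode of Beta(a,b) = (a-1)/(a+b-2)
= (19-1)/(19+23-2) = 0.45
Check: 0.68 <= 0.45 <= 0.99?
Result: 0

0


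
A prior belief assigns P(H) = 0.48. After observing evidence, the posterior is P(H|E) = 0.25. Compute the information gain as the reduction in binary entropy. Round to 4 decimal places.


H(prior) = -0.48*log2(0.48) - 0.52*log2(0.52)
= 0.9988
H(post) = -0.25*log2(0.25) - 0.75*log2(0.75)
= 0.8113
IG = 0.9988 - 0.8113 = 0.1876

0.1876


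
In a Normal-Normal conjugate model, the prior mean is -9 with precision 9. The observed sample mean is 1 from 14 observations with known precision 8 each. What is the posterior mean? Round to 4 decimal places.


Posterior precision = tau0 + n*tau = 9 + 14*8 = 121
Posterior mean = (tau0*mu0 + n*tau*xbar) / posterior_precision
= (9*-9 + 14*8*1) / 121
= 31 / 121 = 0.2562

0.2562


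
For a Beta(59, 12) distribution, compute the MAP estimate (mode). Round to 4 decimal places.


MAP = mode = (a-1)/(a+b-2)
= (59-1)/(59+12-2)
= 58/69 = 0.8406

0.8406


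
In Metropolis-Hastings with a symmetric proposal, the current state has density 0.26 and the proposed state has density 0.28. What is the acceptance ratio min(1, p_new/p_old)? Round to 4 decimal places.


Ratio = p_new / p_old = 0.28 / 0.26 = 1.0769
Acceptance = min(1, 1.0769) = 1.0

1.0


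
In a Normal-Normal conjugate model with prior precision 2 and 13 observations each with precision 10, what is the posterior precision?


Posterior precision = prior precision + n * observation precision
= 2 + 13 * 10
= 2 + 130 = 132

132


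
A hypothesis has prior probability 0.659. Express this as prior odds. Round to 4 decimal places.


Odds = P(H) / P(not H) = 0.659 / 0.341
= 1.9326

1.9326


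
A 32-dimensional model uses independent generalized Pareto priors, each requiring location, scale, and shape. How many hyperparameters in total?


Per parameter: 3 (location, scale, and shape).
Total = 32 * 3 = 96

96


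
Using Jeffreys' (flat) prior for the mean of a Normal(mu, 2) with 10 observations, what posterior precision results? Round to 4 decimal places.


Flat prior means prior precision is 0.
Posterior precision = n / sigma^2 = 10/2 = 5.0

5.0


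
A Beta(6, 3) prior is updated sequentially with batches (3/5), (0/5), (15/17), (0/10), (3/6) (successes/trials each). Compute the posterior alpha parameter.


Sequential conjugate updating is equivalent to a single batch update.
Total successes across all batches = 21
alpha_posterior = alpha_prior + total_successes = 6 + 21
= 27

27


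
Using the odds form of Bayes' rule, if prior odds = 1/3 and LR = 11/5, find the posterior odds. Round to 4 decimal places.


Bayes' rule in odds form: posterior odds = prior odds * LR
= (1 * 11) / (3 * 5)
= 11/15 = 0.7333

0.7333


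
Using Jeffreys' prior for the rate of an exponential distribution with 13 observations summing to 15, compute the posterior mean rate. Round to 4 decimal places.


Jeffreys' prior leads to posterior Gamma(13, 15).
Mean = 13/15 = 0.8667

0.8667


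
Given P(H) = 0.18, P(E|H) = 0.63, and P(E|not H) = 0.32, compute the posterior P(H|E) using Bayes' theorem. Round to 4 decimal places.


By Bayes' theorem: P(H|E) = P(E|H)*P(H) / P(E)
P(E) = P(E|H)*P(H) + P(E|not H)*P(not H)
P(E) = 0.63*0.18 + 0.32*0.82 = 0.3758
P(H|E) = 0.63*0.18 / 0.3758 = 0.3018

0.3018


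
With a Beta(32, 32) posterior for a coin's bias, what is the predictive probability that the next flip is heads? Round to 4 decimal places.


The predictive probability equals the posterior mean.
P(next = heads) = alpha / (alpha + beta)
= 32 / 64 = 0.5

0.5


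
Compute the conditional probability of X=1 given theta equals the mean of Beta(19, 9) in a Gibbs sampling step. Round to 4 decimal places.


Mean of Beta(19, 9) = 0.6786
P(X=1 | theta=0.6786) = 0.6786

0.6786


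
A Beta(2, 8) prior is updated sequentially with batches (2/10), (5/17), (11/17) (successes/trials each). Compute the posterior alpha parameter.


Sequential conjugate updating is equivalent to a single batch update.
Total successes across all batches = 18
alpha_posterior = alpha_prior + total_successes = 2 + 18
= 20

20


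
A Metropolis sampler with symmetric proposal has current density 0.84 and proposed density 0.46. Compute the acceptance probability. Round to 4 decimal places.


For symmetric proposals, acceptance = min(1, pi(x*)/pi(x))
= min(1, 0.46/0.84)
= min(1, 0.5476) = 0.5476

0.5476


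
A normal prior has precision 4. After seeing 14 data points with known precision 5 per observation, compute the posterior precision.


In the conjugate normal model, precisions add:
tau_posterior = tau_prior + n * tau_data
= 4 + 14*5 = 74

74


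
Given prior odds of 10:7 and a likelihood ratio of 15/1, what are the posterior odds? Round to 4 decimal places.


Posterior odds = prior odds * LR
Prior odds = 10/7 = 1.4286
LR = 15/1 = 15.0
Posterior odds = 1.4286 * 15.0 = 21.4286

21.4286


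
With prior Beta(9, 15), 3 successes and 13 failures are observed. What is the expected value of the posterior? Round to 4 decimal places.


Posterior = Beta(12, 28)
E[theta] = alpha/(alpha+beta)
= 12/40 = 0.3

0.3


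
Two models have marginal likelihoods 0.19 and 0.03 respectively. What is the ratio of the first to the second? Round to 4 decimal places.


Evidence ratio = 0.19 / 0.03
= 6.3333

6.3333


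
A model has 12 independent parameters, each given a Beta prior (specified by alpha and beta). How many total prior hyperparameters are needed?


Each Beta prior needs 2 hyperparameters (alpha and beta).
Total = 2 * 12 = 24

24


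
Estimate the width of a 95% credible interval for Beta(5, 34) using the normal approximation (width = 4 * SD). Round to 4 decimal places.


For Beta(a,b): Var = ab/((a+b)^2(a+b+1))
Var = 0.0028, SD = 0.0529
Approximate 95% CI width = 4 * 0.0529 = 0.2114

0.2114


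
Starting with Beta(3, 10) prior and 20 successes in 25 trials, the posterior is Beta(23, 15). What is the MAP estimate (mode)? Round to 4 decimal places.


The mode of Beta(a, b) when a > 1 and b > 1 is (a-1)/(a+b-2)
= (23 - 1) / (23 + 15 - 2)
= 22 / 36
= 0.6111

0.6111


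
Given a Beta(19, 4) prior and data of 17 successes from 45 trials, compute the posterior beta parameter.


Number of failures = 45 - 17 = 28
Posterior beta = 4 + 28 = 32

32


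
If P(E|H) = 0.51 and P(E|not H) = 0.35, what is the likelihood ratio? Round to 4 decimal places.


Likelihood ratio = P(E|H) / P(E|not H)
= 0.51 / 0.35
= 1.4571

1.4571


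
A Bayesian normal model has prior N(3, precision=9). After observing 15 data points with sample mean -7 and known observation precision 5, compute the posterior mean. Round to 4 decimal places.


Posterior mean = (prior_precision * prior_mean + n * data_precision * data_mean) / (prior_precision + n * data_precision)
Numerator = 9*3 + 15*5*-7 = -498
Denominator = 9 + 15*5 = 84
Posterior mean = -5.9286

-5.9286


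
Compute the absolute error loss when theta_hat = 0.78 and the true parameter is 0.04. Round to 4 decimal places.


L = |theta_hat - theta_true|
= |0.78 - 0.04| = 0.74

0.74


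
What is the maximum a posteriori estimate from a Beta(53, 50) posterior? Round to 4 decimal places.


The MAP estimate equals the mode of the distribution.
Mode of Beta(a,b) = (a-1)/(a+b-2)
= 52/101
= 0.5149

0.5149


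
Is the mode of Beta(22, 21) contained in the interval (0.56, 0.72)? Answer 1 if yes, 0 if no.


Mode = (a-1)/(a+b-2) = 21/41 = 0.5122
Interval: (0.56, 0.72)
Contains mode? 0

0


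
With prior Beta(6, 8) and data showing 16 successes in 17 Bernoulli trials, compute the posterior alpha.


Conjugate update: alpha_posterior = alpha_prior + k
= 6 + 16 = 22

22


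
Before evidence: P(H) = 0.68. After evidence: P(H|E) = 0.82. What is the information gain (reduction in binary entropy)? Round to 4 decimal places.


Prior entropy = 0.9044
Posterior entropy = 0.6801
Information gain = 0.9044 - 0.6801 = 0.2243

0.2243


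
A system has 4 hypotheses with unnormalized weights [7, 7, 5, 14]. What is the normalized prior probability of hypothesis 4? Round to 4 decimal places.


The normalized prior is the weight divided by the total.
Total weight = 33
P(H4) = 14 / 33 = 0.4242

0.4242


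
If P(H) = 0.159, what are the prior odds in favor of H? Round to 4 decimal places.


Prior odds = P(H) / (1 - P(H))
= 0.159 / 0.841
= 0.1891

0.1891


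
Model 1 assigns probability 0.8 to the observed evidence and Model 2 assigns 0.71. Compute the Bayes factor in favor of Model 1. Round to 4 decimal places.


BF = P(data|M1) / P(data|M2)
= 0.8 / 0.71 = 1.1268

1.1268


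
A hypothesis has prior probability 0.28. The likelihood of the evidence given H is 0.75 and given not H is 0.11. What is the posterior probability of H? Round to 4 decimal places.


Using Bayes' theorem:
P(E) = 0.28 * 0.75 + 0.72 * 0.11
P(E) = 0.2892
P(H|E) = (0.28 * 0.75) / 0.2892 = 0.7261

0.7261


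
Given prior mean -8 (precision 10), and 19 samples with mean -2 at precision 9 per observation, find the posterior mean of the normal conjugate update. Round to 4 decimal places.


The posterior mean is a precision-weighted average of prior and data.
Post. prec. = 10 + 171 = 181
Post. mean = (-80 + -342)/181 = -422/181 = -2.3315

-2.3315


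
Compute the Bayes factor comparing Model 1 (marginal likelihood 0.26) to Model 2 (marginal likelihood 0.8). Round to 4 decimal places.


BF12 = marginal likelihood of M1 / marginal likelihood of M2
= 0.26/0.8
= 0.325

0.325


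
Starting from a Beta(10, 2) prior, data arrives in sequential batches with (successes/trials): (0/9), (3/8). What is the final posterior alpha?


In sequential Bayesian updating, we sum all successes.
Total successes = 3
Final alpha = 10 + 3 = 13

13


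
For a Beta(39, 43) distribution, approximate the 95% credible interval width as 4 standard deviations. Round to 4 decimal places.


Variance of Beta(a,b) = ab / ((a+b)^2 * (a+b+1))
= 39*43 / ((82)^2 * 83)
= 0.003
SD = sqrt(0.003) = 0.0548
Width = 4 * SD = 0.2193

0.2193


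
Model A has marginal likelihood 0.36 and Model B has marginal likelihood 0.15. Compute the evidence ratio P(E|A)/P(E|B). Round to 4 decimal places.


Evidence ratio = P(E|A) / P(E|B)
= 0.36 / 0.15
= 2.4

2.4


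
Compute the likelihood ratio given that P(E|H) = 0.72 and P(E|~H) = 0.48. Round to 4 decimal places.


LR = P(E|H) / P(E|~H)
= 0.72 / 0.48 = 1.5

1.5


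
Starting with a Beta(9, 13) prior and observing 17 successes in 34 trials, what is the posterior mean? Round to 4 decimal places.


Posterior parameters: alpha = 9 + 17 = 26
beta = 13 + 17 = 30
Posterior mean = alpha / (alpha + beta) = 26 / 56
= 0.4643

0.4643
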